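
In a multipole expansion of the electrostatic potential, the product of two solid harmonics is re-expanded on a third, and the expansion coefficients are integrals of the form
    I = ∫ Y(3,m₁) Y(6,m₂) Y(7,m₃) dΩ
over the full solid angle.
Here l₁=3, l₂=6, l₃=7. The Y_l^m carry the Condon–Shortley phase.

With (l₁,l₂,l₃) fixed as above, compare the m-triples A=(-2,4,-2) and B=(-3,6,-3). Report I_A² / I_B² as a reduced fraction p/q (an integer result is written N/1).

Shared (l₁,l₂,l₃)=(3,6,7): N and (l;000)² cancel in I_A²/I_B².
A: Δ = 2!·4!·10!/17! = 1/2042040; Racah Σ t=1..2: t=1:−1/8709120 t=2:+1/967680 = 1/1088640; ⇒ 3j(3 6 7; -2 4 -2)² = 800/51051, sgn -1
B: Δ = 2!·4!·10!/17! = 1/2042040; Racah Σ t=2..2: t=2:+1/174182400 = 1/174182400; ⇒ 3j(3 6 7; -3 6 -3)² = 3/6188, sgn +1
I_A²/I_B² = (800/51051)/(3/6188) = 3200/99

3200/99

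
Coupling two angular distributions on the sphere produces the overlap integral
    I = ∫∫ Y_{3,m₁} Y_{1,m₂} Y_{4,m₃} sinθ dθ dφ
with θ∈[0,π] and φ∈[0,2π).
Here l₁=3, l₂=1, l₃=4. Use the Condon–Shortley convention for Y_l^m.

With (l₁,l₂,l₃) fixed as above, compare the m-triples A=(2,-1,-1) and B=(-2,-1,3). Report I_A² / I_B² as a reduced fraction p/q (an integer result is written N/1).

1/7

Shared (l₁,l₂,l₃)=(3,1,4): N and (l;000)² cancel in I_A²/I_B².
A: Δ = 0!·6!·2!/9! = 1/252; Racah Σ t=0..0: t=0:+1/240 = 1/240; ⇒ 3j(3 1 4; 2 -1 -1)² = 1/84, sgn -1
B: Δ = 0!·6!·2!/9! = 1/252; Racah Σ t=0..0: t=0:+1/240 = 1/240; ⇒ 3j(3 1 4; -2 -1 3)² = 1/12, sgn -1
I_A²/I_B² = (1/84)/(1/12) = 1/7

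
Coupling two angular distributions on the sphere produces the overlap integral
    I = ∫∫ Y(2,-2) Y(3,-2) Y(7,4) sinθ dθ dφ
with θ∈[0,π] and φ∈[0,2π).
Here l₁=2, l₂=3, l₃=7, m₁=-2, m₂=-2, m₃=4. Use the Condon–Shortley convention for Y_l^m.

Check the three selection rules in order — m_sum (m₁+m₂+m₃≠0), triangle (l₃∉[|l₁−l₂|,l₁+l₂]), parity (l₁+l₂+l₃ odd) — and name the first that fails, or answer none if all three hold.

Σmᵢ = 0  ✓
l₃∈[|l₁−l₂|,l₁+l₂]=[1,5], have l₃=7  ✗
Σlᵢ = 12 ⇒ even

triangle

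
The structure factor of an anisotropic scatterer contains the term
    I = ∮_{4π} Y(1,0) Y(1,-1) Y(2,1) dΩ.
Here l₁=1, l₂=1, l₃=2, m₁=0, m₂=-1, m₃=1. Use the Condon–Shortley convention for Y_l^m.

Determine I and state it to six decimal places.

m-sum 0 ✓  L=4 even ✓  0≤2≤2 ✓
Π(2lᵢ+1) = 3×3×5 = 45
triangle coeff Δ(1,1,2) = 1/30
Σ_t [0,0]: t=0:+1/1 = 1/1
(3j)²=2/15 [(1 1 2; 0 0 0)], sign=+1
Σ_t [0,0]: t=0:+1/2 = 1/2
(3j)²=1/10 [(1 1 2; 0 -1 1)], sign=-1
⇒ 4πI² = 3/5
I = (-1)√(3/5/(4π)) = -0.21850969

-0.218510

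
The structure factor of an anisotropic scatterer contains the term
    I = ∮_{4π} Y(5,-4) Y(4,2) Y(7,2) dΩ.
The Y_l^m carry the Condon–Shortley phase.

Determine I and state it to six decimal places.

Rules hold: Σm=0, L=16 even, 1≤7≤9.
N = 11·9·15 = 1485
Δ = 2!·8!·6!/17! = 1/6126120
Racah Σ t=0..2: t=0:+1/69120 t=1:−1/20736 t=2:+1/69120 = -1/51840
⇒ 3j(5 4 7; 0 0 0)² = 280/21879, sgn +1
Racah Σ t=1..2: t=1:−1/4838400 t=2:+1/483840 = 1/537600
⇒ 3j(5 4 7; -4 2 2)² = 2187/170170, sgn -1
4πI² = N·(3j₀)²·(3jₘ)² = 131220/537251
I = -1·√(0.244243/4π) = -0.13941403

-0.139414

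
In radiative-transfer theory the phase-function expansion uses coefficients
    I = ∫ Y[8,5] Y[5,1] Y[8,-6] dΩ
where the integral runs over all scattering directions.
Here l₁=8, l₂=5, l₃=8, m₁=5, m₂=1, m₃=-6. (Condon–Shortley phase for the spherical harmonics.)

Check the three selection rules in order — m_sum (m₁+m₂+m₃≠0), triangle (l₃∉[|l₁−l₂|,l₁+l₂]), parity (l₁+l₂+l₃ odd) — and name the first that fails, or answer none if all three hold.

m₁+m₂+m₃ = 5 + 1 − 6 = 0  ✓
triangle: |8−5|=3 ≤ l₃=8 ≤ 8+5=13  ✓
parity: l₁+l₂+l₃ = 21 is odd  ✗

parity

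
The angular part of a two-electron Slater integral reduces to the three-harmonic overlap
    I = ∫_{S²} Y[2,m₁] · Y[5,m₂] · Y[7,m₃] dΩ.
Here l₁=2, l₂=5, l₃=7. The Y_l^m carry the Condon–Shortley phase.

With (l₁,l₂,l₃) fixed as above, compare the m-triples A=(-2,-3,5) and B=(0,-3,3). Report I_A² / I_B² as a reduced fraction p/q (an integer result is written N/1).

11/6

Shared (l₁,l₂,l₃)=(2,5,7): N and (l;000)² cancel in I_A²/I_B².
A: Δ = 0!·4!·10!/15! = 1/15015; Racah Σ t=0..0: t=0:+1/1935360 = 1/1935360; ⇒ 3j(2 5 7; -2 -3 5)² = 3/91, sgn +1
B: Δ = 0!·4!·10!/15! = 1/15015; Racah Σ t=0..0: t=0:+1/322560 = 1/322560; ⇒ 3j(2 5 7; 0 -3 3)² = 18/1001, sgn +1
I_A²/I_B² = (3/91)/(18/1001) = 11/6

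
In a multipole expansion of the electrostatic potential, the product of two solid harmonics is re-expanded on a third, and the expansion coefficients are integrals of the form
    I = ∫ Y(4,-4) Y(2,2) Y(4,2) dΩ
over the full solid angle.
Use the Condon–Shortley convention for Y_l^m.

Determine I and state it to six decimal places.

-0.106180

Checks pass: Σm=0; 10 even; l₃=4∈[2,6].
(2·4+1)(2·2+1)(2·4+1) = 405
Δ: 2! 6! 2! / 11! → 1/13860
sum: t=0:+1/192 t=1:−1/36 t=2:+1/192 = -5/288
3j²(4 2 4; 0 0 0) = Δ·Π!·Σ² = 20/693  (sign -1)
sum: t=2:+1/2880 = 1/2880
3j²(4 2 4; -4 2 2) = Δ·Π!·Σ² = 2/165  (sign +1)
combine: 4πI² = 405·20/693·2/165 = 120/847
take √, sign -1: I = -0.10618031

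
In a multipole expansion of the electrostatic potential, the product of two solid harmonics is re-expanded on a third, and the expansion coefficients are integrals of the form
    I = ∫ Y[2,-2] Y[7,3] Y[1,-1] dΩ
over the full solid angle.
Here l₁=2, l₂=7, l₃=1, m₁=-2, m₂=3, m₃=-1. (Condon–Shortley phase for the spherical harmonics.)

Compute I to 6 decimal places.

0.000000

|2−7|≤1≤2+7 violated ⇒ I = 0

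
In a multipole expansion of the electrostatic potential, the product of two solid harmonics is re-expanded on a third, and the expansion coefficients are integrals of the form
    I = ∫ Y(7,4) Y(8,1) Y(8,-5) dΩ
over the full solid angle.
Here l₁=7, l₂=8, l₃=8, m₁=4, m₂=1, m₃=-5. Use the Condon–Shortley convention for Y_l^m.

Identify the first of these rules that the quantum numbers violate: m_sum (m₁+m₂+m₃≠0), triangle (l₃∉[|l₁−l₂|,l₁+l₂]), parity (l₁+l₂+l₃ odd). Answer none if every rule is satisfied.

azimuthal sum: 4 + 1 − 5 = 0  ✓
1 ≤ 8 ≤ 15 (triangle on l)  ✓
L = 7 + 8 + 8 = 23 (odd)  ✗

parity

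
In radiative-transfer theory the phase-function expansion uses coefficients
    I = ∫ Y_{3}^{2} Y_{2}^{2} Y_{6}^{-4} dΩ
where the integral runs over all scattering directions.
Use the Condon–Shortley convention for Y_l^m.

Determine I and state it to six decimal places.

triangle: need 1≤l₃≤5, have 6; I=0

0.000000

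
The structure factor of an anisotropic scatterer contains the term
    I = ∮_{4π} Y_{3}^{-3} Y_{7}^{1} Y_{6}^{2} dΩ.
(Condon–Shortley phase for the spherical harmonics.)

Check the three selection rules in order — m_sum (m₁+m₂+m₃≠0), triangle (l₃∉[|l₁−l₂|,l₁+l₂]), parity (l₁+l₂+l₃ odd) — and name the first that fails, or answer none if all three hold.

none

m₁+m₂+m₃ = -3 + 1 + 2 = 0  ✓
triangle: |3−7|=4 ≤ l₃=6 ≤ 3+7=10  ✓
parity: l₁+l₂+l₃ = 16 is even  ✓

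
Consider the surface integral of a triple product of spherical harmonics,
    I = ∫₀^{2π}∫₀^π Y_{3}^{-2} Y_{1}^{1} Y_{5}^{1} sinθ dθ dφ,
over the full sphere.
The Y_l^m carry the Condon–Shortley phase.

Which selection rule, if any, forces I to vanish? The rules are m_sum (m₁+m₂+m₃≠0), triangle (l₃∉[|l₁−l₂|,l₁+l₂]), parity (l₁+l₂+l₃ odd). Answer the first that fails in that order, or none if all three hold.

triangle

azimuthal sum: -2 + 1 + 1 = 0  ✓
2 ≤ 5 ≤ 4 (triangle on l)  ✗
L = 3 + 1 + 5 = 9 (odd)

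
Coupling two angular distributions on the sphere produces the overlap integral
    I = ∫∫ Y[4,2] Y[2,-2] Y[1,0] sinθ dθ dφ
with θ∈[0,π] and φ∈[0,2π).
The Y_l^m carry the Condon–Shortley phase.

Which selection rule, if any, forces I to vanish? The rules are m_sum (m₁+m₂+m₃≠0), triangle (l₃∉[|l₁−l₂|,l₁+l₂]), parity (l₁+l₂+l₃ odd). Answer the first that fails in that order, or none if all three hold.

azimuthal sum: 2 − 2 + 0 = 0  ✓
2 ≤ 1 ≤ 6 (triangle on l)  ✗
L = 4 + 2 + 1 = 7 (odd)

triangle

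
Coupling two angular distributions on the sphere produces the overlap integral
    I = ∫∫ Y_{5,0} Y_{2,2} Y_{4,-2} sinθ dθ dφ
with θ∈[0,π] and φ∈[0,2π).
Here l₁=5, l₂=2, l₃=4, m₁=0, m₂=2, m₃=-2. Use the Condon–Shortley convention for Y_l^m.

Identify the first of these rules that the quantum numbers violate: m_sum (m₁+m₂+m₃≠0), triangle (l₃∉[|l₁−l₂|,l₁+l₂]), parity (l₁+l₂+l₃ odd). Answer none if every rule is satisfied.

parity

azimuthal sum: 0 + 2 − 2 = 0  ✓
3 ≤ 4 ≤ 7 (triangle on l)  ✓
L = 5 + 2 + 4 = 11 (odd)  ✗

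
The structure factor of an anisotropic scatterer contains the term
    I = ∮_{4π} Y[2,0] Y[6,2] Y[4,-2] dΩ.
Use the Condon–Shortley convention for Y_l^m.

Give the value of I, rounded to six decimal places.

Checks pass: Σm=0; 12 even; l₃=4∈[4,8].
(2·2+1)(2·6+1)(2·4+1) = 585
Δ: 4! 0! 8! / 13! → 1/6435
sum: t=2:+1/2304 = 1/2304
3j²(2 6 4; 0 0 0) = Δ·Π!·Σ² = 5/143  (sign +1)
sum: t=2:+1/5760 = 1/5760
3j²(2 6 4; 0 2 -2) = Δ·Π!·Σ² = 56/2145  (sign +1)
combine: 4πI² = 585·5/143·56/2145 = 840/1573
take √, sign +1: I = 0.20614383

0.206144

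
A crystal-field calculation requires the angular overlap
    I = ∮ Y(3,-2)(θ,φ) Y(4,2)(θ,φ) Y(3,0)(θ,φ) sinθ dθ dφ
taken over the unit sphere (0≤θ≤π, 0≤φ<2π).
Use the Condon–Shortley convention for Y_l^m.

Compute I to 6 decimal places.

-0.044418

Checks pass: Σm=0; 10 even; l₃=3∈[1,7].
(2·3+1)(2·4+1)(2·3+1) = 441
Δ: 4! 2! 4! / 11! → 1/34650
sum: t=1:−1/72 t=2:+1/16 t=3:−1/72 = 5/144
3j²(3 4 3; 0 0 0) = Δ·Π!·Σ² = 2/77  (sign -1)
sum: t=3:−1/72 t=4:+1/96 = -1/288
3j²(3 4 3; -2 2 0) = Δ·Π!·Σ² = 1/462  (sign +1)
combine: 4πI² = 441·2/77·1/462 = 3/121
take √, sign -1: I = -0.04441841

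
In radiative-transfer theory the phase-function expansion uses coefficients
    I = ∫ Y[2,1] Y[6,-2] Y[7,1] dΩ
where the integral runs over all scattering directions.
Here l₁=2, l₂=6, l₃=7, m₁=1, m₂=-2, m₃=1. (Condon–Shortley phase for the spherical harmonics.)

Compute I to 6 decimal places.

0.000000

l₁+l₂+l₃=15 is odd: 3j(l;000)=0 ⇒ I=0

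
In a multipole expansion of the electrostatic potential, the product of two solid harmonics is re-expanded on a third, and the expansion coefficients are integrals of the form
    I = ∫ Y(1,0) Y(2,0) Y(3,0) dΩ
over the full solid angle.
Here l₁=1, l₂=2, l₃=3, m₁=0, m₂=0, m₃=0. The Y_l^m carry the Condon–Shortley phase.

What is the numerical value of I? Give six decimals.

Rules hold: Σm=0, L=6 even, 1≤3≤3.
N = 3·5·7 = 105
Δ = 0!·2!·4!/7! = 1/105
Racah Σ t=0..0: t=0:+1/4 = 1/4
⇒ 3j(1 2 3; 0 0 0)² = 3/35, sgn -1
(m-triple is (0,0,0) — same symbol as above.)
4πI² = N·(3j₀)²·(3jₘ)² = 27/35
I = +1·√(0.771429/4π) = 0.24776670

0.247767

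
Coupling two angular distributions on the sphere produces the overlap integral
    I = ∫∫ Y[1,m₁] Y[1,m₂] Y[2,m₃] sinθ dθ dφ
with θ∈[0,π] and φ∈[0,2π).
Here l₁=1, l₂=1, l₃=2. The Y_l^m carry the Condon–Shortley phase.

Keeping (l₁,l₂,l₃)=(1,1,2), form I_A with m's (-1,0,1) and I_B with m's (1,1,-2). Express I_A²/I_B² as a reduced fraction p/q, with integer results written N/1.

1/2

Same 1,1,2: normalisation and zero-m 3j drop out of the ratio.
A: Δ: 0! 2! 2! / 5! → 1/30; sum: t=0:+1/2 = 1/2; 3j²(1 1 2; -1 0 1) = Δ·Π!·Σ² = 1/10  (sign -1)
B: Δ: 0! 2! 2! / 5! → 1/30; sum: t=0:+1/4 = 1/4; 3j²(1 1 2; 1 1 -2) = Δ·Π!·Σ² = 1/5  (sign +1)
I_A²/I_B² = (1/10)/(1/5) = 1/2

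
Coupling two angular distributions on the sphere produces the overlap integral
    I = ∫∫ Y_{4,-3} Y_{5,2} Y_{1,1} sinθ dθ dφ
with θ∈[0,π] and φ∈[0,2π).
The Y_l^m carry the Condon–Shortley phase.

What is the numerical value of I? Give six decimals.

0.085055

m-sum 0 ✓  L=10 even ✓  1≤1≤9 ✓
Π(2lᵢ+1) = 9×11×3 = 297
triangle coeff Δ(4,5,1) = 1/495
Σ_t [4,4]: t=4:+1/576 = 1/576
(3j)²=5/99 [(4 5 1; 0 0 0)], sign=-1
Σ_t [7,7]: t=7:−1/10080 = -1/10080
(3j)²=1/165 [(4 5 1; -3 2 1)], sign=-1
⇒ 4πI² = 1/11
I = (+1)√(1/11/(4π)) = 0.08505478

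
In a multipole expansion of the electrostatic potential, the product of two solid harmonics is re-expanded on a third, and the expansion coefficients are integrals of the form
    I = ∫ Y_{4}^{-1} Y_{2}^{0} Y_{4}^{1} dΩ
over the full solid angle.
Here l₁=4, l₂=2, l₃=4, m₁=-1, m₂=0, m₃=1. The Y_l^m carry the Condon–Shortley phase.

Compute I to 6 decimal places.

-0.139264

m-sum 0 ✓  L=10 even ✓  2≤4≤6 ✓
Π(2lᵢ+1) = 9×5×9 = 405
triangle coeff Δ(4,2,4) = 1/13860
Σ_t [0,2]: t=0:+1/192 t=1:−1/36 t=2:+1/192 = -5/288
(3j)²=20/693 [(4 2 4; 0 0 0)], sign=-1
Σ_t [0,2]: t=0:+1/480 t=1:−1/48 t=2:+1/144 = -17/1440
(3j)²=289/13860 [(4 2 4; -1 0 1)], sign=+1
⇒ 4πI² = 1445/5929
I = (-1)√(1445/5929/(4π)) = -0.13926381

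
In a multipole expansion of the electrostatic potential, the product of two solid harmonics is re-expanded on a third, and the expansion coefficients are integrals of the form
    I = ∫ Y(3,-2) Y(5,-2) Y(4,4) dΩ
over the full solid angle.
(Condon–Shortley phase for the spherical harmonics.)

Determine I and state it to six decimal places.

m-sum 0 ✓  L=12 even ✓  2≤4≤8 ✓
Π(2lᵢ+1) = 7×11×9 = 693
triangle coeff Δ(3,5,4) = 1/180180
Σ_t [1,3]: t=1:−1/576 t=2:+1/144 t=3:−1/576 = 1/288
(3j)²=20/1001 [(3 5 4; 0 0 0)], sign=+1
Σ_t [3,3]: t=3:−1/8640 = -1/8640
(3j)²=14/1287 [(3 5 4; -2 -2 4)], sign=-1
⇒ 4πI² = 280/1859
I = (-1)√(280/1859/(4π)) = -0.10947990

-0.109480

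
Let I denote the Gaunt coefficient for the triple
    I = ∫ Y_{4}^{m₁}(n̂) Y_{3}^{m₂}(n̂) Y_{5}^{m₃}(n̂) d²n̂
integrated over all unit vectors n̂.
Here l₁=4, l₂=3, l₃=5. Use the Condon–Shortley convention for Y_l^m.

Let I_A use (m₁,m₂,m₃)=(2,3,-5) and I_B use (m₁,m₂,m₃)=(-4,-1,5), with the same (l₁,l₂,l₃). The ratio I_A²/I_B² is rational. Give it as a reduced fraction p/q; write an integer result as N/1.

Same 4,3,5: normalisation and zero-m 3j drop out of the ratio.
A: Δ: 2! 6! 4! / 13! → 1/180180; sum: t=2:+1/34560 = 1/34560; 3j²(4 3 5; 2 3 -5) = Δ·Π!·Σ² = 5/286  (sign +1)
B: Δ: 2! 6! 4! / 13! → 1/180180; sum: t=2:+1/34560 = 1/34560; 3j²(4 3 5; -4 -1 5) = Δ·Π!·Σ² = 14/429  (sign +1)
I_A²/I_B² = (5/286)/(14/429) = 15/28

15/28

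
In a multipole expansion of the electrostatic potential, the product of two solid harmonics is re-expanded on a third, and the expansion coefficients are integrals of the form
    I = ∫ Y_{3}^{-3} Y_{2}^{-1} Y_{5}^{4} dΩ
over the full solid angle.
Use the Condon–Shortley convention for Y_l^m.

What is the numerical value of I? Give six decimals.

0.219610

m-sum 0 ✓  L=10 even ✓  1≤5≤5 ✓
Π(2lᵢ+1) = 7×5×11 = 385
triangle coeff Δ(3,2,5) = 1/2310
Σ_t [0,0]: t=0:+1/144 = 1/144
(3j)²=10/231 [(3 2 5; 0 0 0)], sign=-1
Σ_t [0,0]: t=0:+1/4320 = 1/4320
(3j)²=2/55 [(3 2 5; -3 -1 4)], sign=-1
⇒ 4πI² = 20/33
I = (+1)√(20/33/(4π)) = 0.21961050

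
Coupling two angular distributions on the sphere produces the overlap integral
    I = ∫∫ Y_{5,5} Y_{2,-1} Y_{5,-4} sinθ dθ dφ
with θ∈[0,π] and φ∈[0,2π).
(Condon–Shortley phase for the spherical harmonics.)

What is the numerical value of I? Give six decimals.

m-sum 0 ✓  L=12 even ✓  3≤5≤7 ✓
Π(2lᵢ+1) = 11×5×11 = 605
triangle coeff Δ(5,2,5) = 1/38610
Σ_t [0,2]: t=0:+1/2880 t=1:−1/576 t=2:+1/2880 = -1/960
(3j)²=10/429 [(5 2 5; 0 0 0)], sign=+1
Σ_t [0,0]: t=0:+1/80640 = 1/80640
(3j)²=9/286 [(5 2 5; 5 -1 -4)], sign=-1
⇒ 4πI² = 75/169
I = (-1)√(75/169/(4π)) = -0.18792404

-0.187924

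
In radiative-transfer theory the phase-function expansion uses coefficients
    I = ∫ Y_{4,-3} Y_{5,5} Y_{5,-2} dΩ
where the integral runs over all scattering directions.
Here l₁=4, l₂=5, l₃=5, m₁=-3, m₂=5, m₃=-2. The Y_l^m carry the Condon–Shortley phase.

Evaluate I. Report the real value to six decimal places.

0.140629

Rules hold: Σm=0, L=14 even, 1≤5≤9.
N = 9·11·11 = 1089
Δ = 4!·4!·6!/15! = 1/3153150
Racah Σ t=0..4: t=0:+1/69120 t=1:−1/1728 t=2:+1/576 t=3:−1/1728 t=4:+1/69120 = 7/11520
⇒ 3j(4 5 5; 0 0 0)² = 2/143, sgn -1
Racah Σ t=4..4: t=4:+1/103680 = 1/103680
⇒ 3j(4 5 5; -3 5 -2)² = 7/429, sgn -1
4πI² = N·(3j₀)²·(3jₘ)² = 42/169
I = +1·√(0.248521/4π) = 0.14062948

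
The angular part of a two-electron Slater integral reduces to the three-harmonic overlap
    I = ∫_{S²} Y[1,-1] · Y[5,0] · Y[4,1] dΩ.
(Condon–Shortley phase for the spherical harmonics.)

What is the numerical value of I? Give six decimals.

0.155288

Checks pass: Σm=0; 10 even; l₃=4∈[4,6].
(2·1+1)(2·5+1)(2·4+1) = 297
Δ: 2! 0! 8! / 11! → 1/495
sum: t=1:−1/576 = -1/576
3j²(1 5 4; 0 0 0) = Δ·Π!·Σ² = 5/99  (sign -1)
sum: t=2:+1/1440 = 1/1440
3j²(1 5 4; -1 0 1) = Δ·Π!·Σ² = 2/99  (sign -1)
combine: 4πI² = 297·5/99·2/99 = 10/33
take √, sign +1: I = 0.15528807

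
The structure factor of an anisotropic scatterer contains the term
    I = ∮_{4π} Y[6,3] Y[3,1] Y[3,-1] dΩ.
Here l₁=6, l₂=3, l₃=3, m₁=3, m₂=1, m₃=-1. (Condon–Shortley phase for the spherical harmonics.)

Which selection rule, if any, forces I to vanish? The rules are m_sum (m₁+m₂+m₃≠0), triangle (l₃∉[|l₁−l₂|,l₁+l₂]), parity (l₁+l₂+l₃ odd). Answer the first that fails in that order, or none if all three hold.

m_sum

m₁+m₂+m₃ = 3 + 1 − 1 = 3  ✗
triangle: |6−3|=3 ≤ l₃=3 ≤ 6+3=9
parity: l₁+l₂+l₃ = 12 is even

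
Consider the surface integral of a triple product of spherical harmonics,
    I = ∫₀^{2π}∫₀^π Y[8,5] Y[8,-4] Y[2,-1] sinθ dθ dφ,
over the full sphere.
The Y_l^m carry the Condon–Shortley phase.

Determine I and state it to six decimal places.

Rules hold: Σm=0, L=18 even, 0≤2≤16.
N = 17·17·5 = 1445
Δ = 14!·2!·2!/19! = 1/348840
Racah Σ t=6..8: t=6:+1/116121600 t=7:−1/25401600 t=8:+1/116121600 = -1/45158400
⇒ 3j(8 8 2; 0 0 0)² = 24/1615, sgn -1
Racah Σ t=2..3: t=2:+1/1916006400 t=3:−1/479001600 = -1/638668800
⇒ 3j(8 8 2; 5 -4 -1)² = 117/6460, sgn +1
4πI² = N·(3j₀)²·(3jₘ)² = 702/1805
I = -1·√(0.38892/4π) = -0.17592397

-0.175924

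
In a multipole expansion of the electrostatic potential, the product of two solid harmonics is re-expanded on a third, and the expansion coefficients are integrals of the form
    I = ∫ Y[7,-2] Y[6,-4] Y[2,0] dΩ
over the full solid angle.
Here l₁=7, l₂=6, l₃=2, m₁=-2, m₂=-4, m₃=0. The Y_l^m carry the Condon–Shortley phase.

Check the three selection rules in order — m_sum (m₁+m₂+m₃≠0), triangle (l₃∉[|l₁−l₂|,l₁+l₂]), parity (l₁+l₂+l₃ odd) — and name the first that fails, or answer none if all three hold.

m_sum

azimuthal sum: -2 − 4 + 0 = -6  ✗
1 ≤ 2 ≤ 13 (triangle on l)
L = 7 + 6 + 2 = 15 (odd)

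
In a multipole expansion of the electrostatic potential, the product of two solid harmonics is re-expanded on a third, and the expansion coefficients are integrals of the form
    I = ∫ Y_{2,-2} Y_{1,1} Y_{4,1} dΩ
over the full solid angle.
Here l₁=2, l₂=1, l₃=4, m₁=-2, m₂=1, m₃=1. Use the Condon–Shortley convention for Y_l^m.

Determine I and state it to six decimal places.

|2−1|≤4≤2+1 violated ⇒ I = 0

0.000000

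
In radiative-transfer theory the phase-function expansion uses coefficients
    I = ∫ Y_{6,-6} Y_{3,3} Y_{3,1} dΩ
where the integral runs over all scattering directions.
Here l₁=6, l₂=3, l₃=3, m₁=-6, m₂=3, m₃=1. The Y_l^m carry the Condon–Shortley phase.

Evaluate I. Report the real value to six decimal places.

-6 + 3 + 1 = -2 ≠ 0: azimuthal integral kills it; I = 0

0.000000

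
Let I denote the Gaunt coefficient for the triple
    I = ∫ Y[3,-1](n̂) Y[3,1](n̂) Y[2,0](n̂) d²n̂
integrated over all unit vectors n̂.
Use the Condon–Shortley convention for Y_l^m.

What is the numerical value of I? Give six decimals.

-0.126157

Rules hold: Σm=0, L=8 even, 0≤2≤6.
N = 7·7·5 = 245
Δ = 4!·2!·2!/9! = 1/3780
Racah Σ t=1..3: t=1:−1/24 t=2:+1/4 t=3:−1/24 = 1/6
⇒ 3j(3 3 2; 0 0 0)² = 4/105, sgn +1
Racah Σ t=2..4: t=2:+1/16 t=3:−1/6 t=4:+1/96 = -3/32
⇒ 3j(3 3 2; -1 1 0)² = 3/140, sgn -1
4πI² = N·(3j₀)²·(3jₘ)² = 1/5
I = -1·√(0.2/4π) = -0.12615663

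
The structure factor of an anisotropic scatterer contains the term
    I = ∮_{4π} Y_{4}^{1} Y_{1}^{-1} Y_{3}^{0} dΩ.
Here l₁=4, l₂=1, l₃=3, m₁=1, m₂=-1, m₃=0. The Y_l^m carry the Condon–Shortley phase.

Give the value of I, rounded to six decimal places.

-0.194664

Rules hold: Σm=0, L=8 even, 3≤3≤5.
N = 9·3·7 = 189
Δ = 2!·6!·0!/9! = 1/252
Racah Σ t=1..1: t=1:−1/36 = -1/36
⇒ 3j(4 1 3; 0 0 0)² = 4/63, sgn +1
Racah Σ t=0..0: t=0:+1/72 = 1/72
⇒ 3j(4 1 3; 1 -1 0)² = 5/126, sgn -1
4πI² = N·(3j₀)²·(3jₘ)² = 10/21
I = -1·√(0.47619/4π) = -0.19466390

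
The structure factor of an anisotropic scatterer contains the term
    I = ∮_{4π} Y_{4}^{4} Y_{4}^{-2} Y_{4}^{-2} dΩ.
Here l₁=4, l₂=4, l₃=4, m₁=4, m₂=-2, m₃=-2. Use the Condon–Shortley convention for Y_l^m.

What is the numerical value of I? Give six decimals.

m-sum 0 ✓  L=12 even ✓  0≤4≤8 ✓
Π(2lᵢ+1) = 9×9×9 = 729
triangle coeff Δ(4,4,4) = 1/450450
Σ_t [0,4]: t=0:+1/13824 t=1:−1/216 t=2:+1/64 t=3:−1/216 t=4:+1/13824 = 5/768
(3j)²=18/1001 [(4 4 4; 0 0 0)], sign=+1
Σ_t [0,0]: t=0:+1/2304 = 1/2304
(3j)²=5/143 [(4 4 4; 4 -2 -2)], sign=+1
⇒ 4πI² = 65610/143143
I = (+1)√(65610/143143/(4π)) = 0.19098314

0.190983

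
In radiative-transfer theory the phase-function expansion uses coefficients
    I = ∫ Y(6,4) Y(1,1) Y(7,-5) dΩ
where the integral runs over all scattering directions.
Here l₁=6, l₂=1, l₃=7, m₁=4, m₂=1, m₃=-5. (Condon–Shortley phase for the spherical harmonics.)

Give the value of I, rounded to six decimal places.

-0.284256

Rules hold: Σm=0, L=14 even, 5≤7≤7.
N = 13·3·15 = 585
Δ = 0!·12!·2!/15! = 1/1365
Racah Σ t=0..0: t=0:+1/518400 = 1/518400
⇒ 3j(6 1 7; 0 0 0)² = 7/195, sgn -1
Racah Σ t=0..0: t=0:+1/14515200 = 1/14515200
⇒ 3j(6 1 7; 4 1 -5)² = 22/455, sgn +1
4πI² = N·(3j₀)²·(3jₘ)² = 66/65
I = -1·√(1.01538/4π) = -0.28425647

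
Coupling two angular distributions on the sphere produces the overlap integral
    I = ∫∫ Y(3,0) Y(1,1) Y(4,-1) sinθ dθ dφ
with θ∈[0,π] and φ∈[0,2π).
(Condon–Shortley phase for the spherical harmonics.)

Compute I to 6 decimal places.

Rules hold: Σm=0, L=8 even, 2≤4≤4.
N = 7·3·9 = 189
Δ = 0!·6!·2!/9! = 1/252
Racah Σ t=0..0: t=0:+1/36 = 1/36
⇒ 3j(3 1 4; 0 0 0)² = 4/63, sgn +1
Racah Σ t=0..0: t=0:+1/72 = 1/72
⇒ 3j(3 1 4; 0 1 -1)² = 5/126, sgn -1
4πI² = N·(3j₀)²·(3jₘ)² = 10/21
I = -1·√(0.47619/4π) = -0.19466390

-0.194664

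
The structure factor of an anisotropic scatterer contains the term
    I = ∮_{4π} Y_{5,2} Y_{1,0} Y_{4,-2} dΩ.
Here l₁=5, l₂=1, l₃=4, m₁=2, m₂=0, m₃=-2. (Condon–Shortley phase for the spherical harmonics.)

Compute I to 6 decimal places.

Rules hold: Σm=0, L=10 even, 4≤4≤6.
N = 11·3·9 = 297
Δ = 2!·8!·0!/11! = 1/495
Racah Σ t=1..1: t=1:−1/576 = -1/576
⇒ 3j(5 1 4; 0 0 0)² = 5/99, sgn -1
Racah Σ t=1..1: t=1:−1/1440 = -1/1440
⇒ 3j(5 1 4; 2 0 -2)² = 7/165, sgn -1
4πI² = N·(3j₀)²·(3jₘ)² = 7/11
I = +1·√(0.636364/4π) = 0.22503380

0.225034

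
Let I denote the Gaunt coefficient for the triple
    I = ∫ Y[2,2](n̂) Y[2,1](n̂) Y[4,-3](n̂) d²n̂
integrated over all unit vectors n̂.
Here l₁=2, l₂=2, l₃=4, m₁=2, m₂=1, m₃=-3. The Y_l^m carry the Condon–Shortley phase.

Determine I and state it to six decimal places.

-0.238414

Rules hold: Σm=0, L=8 even, 0≤4≤4.
N = 5·5·9 = 225
Δ = 0!·4!·4!/9! = 1/630
Racah Σ t=0..0: t=0:+1/16 = 1/16
⇒ 3j(2 2 4; 0 0 0)² = 2/35, sgn +1
Racah Σ t=0..0: t=0:+1/144 = 1/144
⇒ 3j(2 2 4; 2 1 -3)² = 1/18, sgn -1
4πI² = N·(3j₀)²·(3jₘ)² = 5/7
I = -1·√(0.714286/4π) = -0.23841361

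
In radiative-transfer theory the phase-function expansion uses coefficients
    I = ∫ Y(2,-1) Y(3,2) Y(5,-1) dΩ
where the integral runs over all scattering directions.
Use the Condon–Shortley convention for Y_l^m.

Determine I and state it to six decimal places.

m-sum 0 ✓  L=10 even ✓  1≤5≤5 ✓
Π(2lᵢ+1) = 5×7×11 = 385
triangle coeff Δ(2,3,5) = 1/2310
Σ_t [0,0]: t=0:+1/144 = 1/144
(3j)²=10/231 [(2 3 5; 0 0 0)], sign=-1
Σ_t [0,0]: t=0:+1/720 = 1/720
(3j)²=4/385 [(2 3 5; -1 2 -1)], sign=+1
⇒ 4πI² = 40/231
I = (-1)√(40/231/(4π)) = -0.11738675

-0.117387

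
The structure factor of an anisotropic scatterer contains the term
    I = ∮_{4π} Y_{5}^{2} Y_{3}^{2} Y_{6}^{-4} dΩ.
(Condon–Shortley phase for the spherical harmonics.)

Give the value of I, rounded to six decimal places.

0.088266

m-sum 0 ✓  L=14 even ✓  2≤6≤8 ✓
Π(2lᵢ+1) = 11×7×13 = 1001
triangle coeff Δ(5,3,6) = 1/675675
Σ_t [0,2]: t=0:+1/8640 t=1:−1/2304 t=2:+1/8640 = -7/34560
(3j)²=7/429 [(5 3 6; 0 0 0)], sign=-1
Σ_t [1,2]: t=1:−1/34560 t=2:+1/60480 = -1/80640
(3j)²=6/1001 [(5 3 6; 2 2 -4)], sign=-1
⇒ 4πI² = 14/143
I = (+1)√(14/143/(4π)) = 0.08826552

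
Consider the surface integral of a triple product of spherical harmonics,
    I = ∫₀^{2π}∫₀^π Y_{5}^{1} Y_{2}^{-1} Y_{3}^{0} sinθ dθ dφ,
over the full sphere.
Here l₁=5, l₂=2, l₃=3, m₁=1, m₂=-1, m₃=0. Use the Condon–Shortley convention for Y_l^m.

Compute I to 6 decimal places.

-0.214318

Rules hold: Σm=0, L=10 even, 3≤3≤7.
N = 11·5·7 = 385
Δ = 4!·6!·0!/11! = 1/2310
Racah Σ t=2..2: t=2:+1/144 = 1/144
⇒ 3j(5 2 3; 0 0 0)² = 10/231, sgn -1
Racah Σ t=1..1: t=1:−1/216 = -1/216
⇒ 3j(5 2 3; 1 -1 0)² = 8/231, sgn +1
4πI² = N·(3j₀)²·(3jₘ)² = 400/693
I = -1·√(0.577201/4π) = -0.21431790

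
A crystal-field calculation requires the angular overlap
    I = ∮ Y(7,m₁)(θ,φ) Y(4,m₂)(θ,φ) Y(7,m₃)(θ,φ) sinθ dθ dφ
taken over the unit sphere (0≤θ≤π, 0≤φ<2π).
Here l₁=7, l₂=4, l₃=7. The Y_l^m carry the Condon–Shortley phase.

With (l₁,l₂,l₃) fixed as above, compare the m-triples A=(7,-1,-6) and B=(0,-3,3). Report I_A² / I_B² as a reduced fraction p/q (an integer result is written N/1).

20449/4725

Shared (l₁,l₂,l₃)=(7,4,7): N and (l;000)² cancel in I_A²/I_B².
A: Δ = 4!·10!·4!/19! = 1/58198140; Racah Σ t=0..0: t=0:+1/522547200 = 1/522547200; ⇒ 3j(7 4 7; 7 -1 -6)² = 143/5814, sgn -1
B: Δ = 4!·10!·4!/19! = 1/58198140; Racah Σ t=0..1: t=0:+1/4354560 t=1:−1/2488320 = -1/5806080; ⇒ 3j(7 4 7; 0 -3 3)² = 525/92378, sgn -1
I_A²/I_B² = (143/5814)/(525/92378) = 20449/4725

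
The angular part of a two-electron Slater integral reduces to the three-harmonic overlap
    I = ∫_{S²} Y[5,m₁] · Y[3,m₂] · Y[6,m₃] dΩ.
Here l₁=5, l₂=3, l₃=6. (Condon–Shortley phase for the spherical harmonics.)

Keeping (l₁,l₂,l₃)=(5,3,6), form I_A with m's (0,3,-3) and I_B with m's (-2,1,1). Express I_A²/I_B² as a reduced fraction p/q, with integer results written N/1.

Shared (l₁,l₂,l₃)=(5,3,6): N and (l;000)² cancel in I_A²/I_B².
A: Δ = 2!·8!·4!/15! = 1/675675; Racah Σ t=2..2: t=2:+1/34560 = 1/34560; ⇒ 3j(5 3 6; 0 3 -3)² = 4/143, sgn -1
B: Δ = 2!·8!·4!/15! = 1/675675; Racah Σ t=0..2: t=0:+1/241920 t=1:−1/8640 t=2:+1/5760 = 1/16128; ⇒ 3j(5 3 6; -2 1 1)² = 5/1001, sgn -1
I_A²/I_B² = (4/143)/(5/1001) = 28/5

28/5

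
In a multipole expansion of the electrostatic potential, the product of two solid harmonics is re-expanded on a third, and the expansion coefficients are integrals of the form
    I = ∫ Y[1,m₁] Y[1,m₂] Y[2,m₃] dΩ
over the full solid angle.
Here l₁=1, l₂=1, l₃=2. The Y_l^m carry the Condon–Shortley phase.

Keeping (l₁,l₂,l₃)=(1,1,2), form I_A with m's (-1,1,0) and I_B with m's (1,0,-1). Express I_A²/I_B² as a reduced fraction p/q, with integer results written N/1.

1/3

Shared (l₁,l₂,l₃)=(1,1,2): N and (l;000)² cancel in I_A²/I_B².
A: Δ = 0!·2!·2!/5! = 1/30; Racah Σ t=0..0: t=0:+1/4 = 1/4; ⇒ 3j(1 1 2; -1 1 0)² = 1/30, sgn +1
B: Δ = 0!·2!·2!/5! = 1/30; Racah Σ t=0..0: t=0:+1/2 = 1/2; ⇒ 3j(1 1 2; 1 0 -1)² = 1/10, sgn -1
I_A²/I_B² = (1/30)/(1/10) = 1/3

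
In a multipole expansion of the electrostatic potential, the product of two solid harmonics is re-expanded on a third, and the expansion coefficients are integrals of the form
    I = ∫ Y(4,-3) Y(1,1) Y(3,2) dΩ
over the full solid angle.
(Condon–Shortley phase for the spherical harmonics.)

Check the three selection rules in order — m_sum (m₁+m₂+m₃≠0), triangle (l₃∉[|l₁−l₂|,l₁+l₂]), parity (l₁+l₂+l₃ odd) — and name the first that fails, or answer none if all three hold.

none

m₁+m₂+m₃ = -3 + 1 + 2 = 0  ✓
triangle: |4−1|=3 ≤ l₃=3 ≤ 4+1=5  ✓
parity: l₁+l₂+l₃ = 8 is even  ✓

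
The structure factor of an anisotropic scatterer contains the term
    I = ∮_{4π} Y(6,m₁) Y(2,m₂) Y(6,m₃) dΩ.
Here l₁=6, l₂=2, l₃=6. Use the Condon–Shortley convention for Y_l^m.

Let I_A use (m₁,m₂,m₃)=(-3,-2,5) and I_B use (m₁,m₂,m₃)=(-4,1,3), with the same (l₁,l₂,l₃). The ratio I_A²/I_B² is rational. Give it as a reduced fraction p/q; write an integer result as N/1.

22/49

Shared (l₁,l₂,l₃)=(6,2,6): N and (l;000)² cancel in I_A²/I_B².
A: Δ = 2!·10!·2!/15! = 1/90090; Racah Σ t=0..0: t=0:+1/1451520 = 1/1451520; ⇒ 3j(6 2 6; -3 -2 5)² = 1/91, sgn -1
B: Δ = 2!·10!·2!/15! = 1/90090; Racah Σ t=1..2: t=1:−1/725760 t=2:+1/161280 = 1/207360; ⇒ 3j(6 2 6; -4 1 3)² = 7/286, sgn -1
I_A²/I_B² = (1/91)/(7/286) = 22/49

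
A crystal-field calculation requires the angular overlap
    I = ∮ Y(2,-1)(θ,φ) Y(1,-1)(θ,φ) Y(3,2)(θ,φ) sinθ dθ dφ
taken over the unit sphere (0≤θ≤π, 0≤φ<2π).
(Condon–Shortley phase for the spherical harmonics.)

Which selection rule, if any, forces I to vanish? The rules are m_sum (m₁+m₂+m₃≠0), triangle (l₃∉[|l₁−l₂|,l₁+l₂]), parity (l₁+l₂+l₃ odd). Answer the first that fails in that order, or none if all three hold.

Σmᵢ = 0  ✓
l₃∈[|l₁−l₂|,l₁+l₂]=[1,3], have l₃=3  ✓
Σlᵢ = 6 ⇒ even  ✓

none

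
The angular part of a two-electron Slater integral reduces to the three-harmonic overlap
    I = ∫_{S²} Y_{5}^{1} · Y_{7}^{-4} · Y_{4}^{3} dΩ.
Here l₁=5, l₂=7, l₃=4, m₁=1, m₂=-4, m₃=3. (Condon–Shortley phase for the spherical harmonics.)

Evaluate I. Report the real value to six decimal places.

m-sum 0 ✓  L=16 even ✓  2≤4≤12 ✓
Π(2lᵢ+1) = 11×15×9 = 1485
triangle coeff Δ(5,7,4) = 1/6126120
Σ_t [3,5]: t=3:−1/69120 t=4:+1/20736 t=5:−1/69120 = 1/51840
(3j)²=280/21879 [(5 7 4; 0 0 0)], sign=+1
Σ_t [2,3]: t=2:+1/345600 t=3:−1/518400 = 1/1036800
(3j)²=7/2210 [(5 7 4; 1 -4 3)], sign=-1
⇒ 4πI² = 2940/48841
I = (-1)√(2940/48841/(4π)) = -0.06921121

-0.069211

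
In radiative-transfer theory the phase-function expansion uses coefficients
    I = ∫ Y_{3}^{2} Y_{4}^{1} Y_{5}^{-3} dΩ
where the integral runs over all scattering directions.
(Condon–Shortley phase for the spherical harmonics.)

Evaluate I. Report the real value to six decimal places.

-0.035836

m-sum 0 ✓  L=12 even ✓  1≤5≤7 ✓
Π(2lᵢ+1) = 7×9×11 = 693
triangle coeff Δ(3,4,5) = 1/180180
Σ_t [0,2]: t=0:+1/576 t=1:−1/144 t=2:+1/576 = -1/288
(3j)²=20/1001 [(3 4 5; 0 0 0)], sign=+1
Σ_t [0,1]: t=0:+1/1440 t=1:−1/1152 = -1/5760
(3j)²=1/858 [(3 4 5; 2 1 -3)], sign=-1
⇒ 4πI² = 30/1859
I = (-1)√(30/1859/(4π)) = -0.03583571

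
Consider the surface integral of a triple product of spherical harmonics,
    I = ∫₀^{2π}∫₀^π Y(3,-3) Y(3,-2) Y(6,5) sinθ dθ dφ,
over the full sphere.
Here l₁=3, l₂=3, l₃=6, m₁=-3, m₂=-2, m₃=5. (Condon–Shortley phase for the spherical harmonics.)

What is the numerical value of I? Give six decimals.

-0.254801

Checks pass: Σm=0; 12 even; l₃=6∈[0,6].
(2·3+1)(2·3+1)(2·6+1) = 637
Δ: 0! 6! 6! / 13! → 1/12012
sum: t=0:+1/1296 = 1/1296
3j²(3 3 6; 0 0 0) = Δ·Π!·Σ² = 100/3003  (sign +1)
sum: t=0:+1/86400 = 1/86400
3j²(3 3 6; -3 -2 5) = Δ·Π!·Σ² = 1/26  (sign -1)
combine: 4πI² = 637·100/3003·1/26 = 350/429
take √, sign -1: I = -0.25480060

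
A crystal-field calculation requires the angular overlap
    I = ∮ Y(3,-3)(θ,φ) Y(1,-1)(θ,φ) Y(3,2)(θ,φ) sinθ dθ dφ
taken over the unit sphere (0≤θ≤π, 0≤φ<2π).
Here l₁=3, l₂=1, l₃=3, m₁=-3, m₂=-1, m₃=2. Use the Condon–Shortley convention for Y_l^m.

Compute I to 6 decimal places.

m-sum = -3 − 1 + 2 = -2 ≠ 0 ⇒ I = 0

0.000000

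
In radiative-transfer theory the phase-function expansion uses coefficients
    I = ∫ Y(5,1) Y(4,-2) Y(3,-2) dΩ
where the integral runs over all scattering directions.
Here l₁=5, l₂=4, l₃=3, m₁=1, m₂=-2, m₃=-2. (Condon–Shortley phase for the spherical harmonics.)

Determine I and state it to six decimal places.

0.000000

m-sum = 1 − 2 − 2 = -3 ≠ 0 ⇒ I = 0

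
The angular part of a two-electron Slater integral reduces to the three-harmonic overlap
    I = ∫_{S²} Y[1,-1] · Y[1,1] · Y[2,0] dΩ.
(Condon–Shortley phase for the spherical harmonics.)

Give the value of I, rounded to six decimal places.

Rules hold: Σm=0, L=4 even, 0≤2≤2.
N = 3·3·5 = 45
Δ = 0!·2!·2!/5! = 1/30
Racah Σ t=0..0: t=0:+1/1 = 1/1
⇒ 3j(1 1 2; 0 0 0)² = 2/15, sgn +1
Racah Σ t=0..0: t=0:+1/4 = 1/4
⇒ 3j(1 1 2; -1 1 0)² = 1/30, sgn +1
4πI² = N·(3j₀)²·(3jₘ)² = 1/5
I = +1·√(0.2/4π) = 0.12615663

0.126157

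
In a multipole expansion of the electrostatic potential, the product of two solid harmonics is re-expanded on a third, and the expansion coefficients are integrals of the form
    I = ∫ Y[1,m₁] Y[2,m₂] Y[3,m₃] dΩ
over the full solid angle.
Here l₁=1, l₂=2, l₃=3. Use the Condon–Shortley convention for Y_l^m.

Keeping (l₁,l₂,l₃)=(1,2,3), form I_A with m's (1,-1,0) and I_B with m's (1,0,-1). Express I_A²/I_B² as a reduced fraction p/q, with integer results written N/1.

l's match ⇒ only the (l;m) 3-j factors differ between A and B.
A: triangle coeff Δ(1,2,3) = 1/105; Σ_t [0,0]: t=0:+1/12 = 1/12; (3j)²=1/35 [(1 2 3; 1 -1 0)], sign=-1
B: triangle coeff Δ(1,2,3) = 1/105; Σ_t [0,0]: t=0:+1/8 = 1/8; (3j)²=2/35 [(1 2 3; 1 0 -1)], sign=+1
I_A²/I_B² = (1/35)/(2/35) = 1/2

1/2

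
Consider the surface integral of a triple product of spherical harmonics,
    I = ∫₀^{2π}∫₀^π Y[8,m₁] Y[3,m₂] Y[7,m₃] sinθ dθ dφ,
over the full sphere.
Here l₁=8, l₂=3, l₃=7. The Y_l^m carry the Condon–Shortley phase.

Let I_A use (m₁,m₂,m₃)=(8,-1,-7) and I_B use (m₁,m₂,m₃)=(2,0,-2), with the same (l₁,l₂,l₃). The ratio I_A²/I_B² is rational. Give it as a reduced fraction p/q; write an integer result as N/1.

Same 8,3,7: normalisation and zero-m 3j drop out of the ratio.
A: Δ: 4! 12! 2! / 19! → 1/5290740; sum: t=0:+1/22992076800 = 1/22992076800; 3j²(8 3 7; 8 -1 -7) = Δ·Π!·Σ² = 91/2907  (sign +1)
B: Δ: 4! 12! 2! / 19! → 1/5290740; sum: t=1:−1/7257600 t=2:+1/3870720 t=3:−1/26127360 = 43/522547200; 3j²(8 3 7; 2 0 -2) = Δ·Π!·Σ² = 1849/352716  (sign -1)
I_A²/I_B² = (91/2907)/(1849/352716) = 33124/5547

33124/5547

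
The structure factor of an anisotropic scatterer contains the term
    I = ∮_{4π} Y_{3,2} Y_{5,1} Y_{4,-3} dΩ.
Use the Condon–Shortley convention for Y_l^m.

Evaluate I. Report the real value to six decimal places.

m-sum 0 ✓  L=12 even ✓  2≤4≤8 ✓
Π(2lᵢ+1) = 7×11×9 = 693
triangle coeff Δ(3,5,4) = 1/180180
Σ_t [1,3]: t=1:−1/576 t=2:+1/144 t=3:−1/576 = 1/288
(3j)²=20/1001 [(3 5 4; 0 0 0)], sign=+1
Σ_t [0,1]: t=0:+1/17280 t=1:−1/1440 = -11/17280
(3j)²=11/468 [(3 5 4; 2 1 -3)], sign=+1
⇒ 4πI² = 55/169
I = (+1)√(55/169/(4π)) = 0.16092854

0.160929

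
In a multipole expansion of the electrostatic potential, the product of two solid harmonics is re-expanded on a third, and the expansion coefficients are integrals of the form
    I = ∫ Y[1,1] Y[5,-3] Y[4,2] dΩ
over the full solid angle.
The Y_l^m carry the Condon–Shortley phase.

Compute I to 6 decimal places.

-0.259847

Rules hold: Σm=0, L=10 even, 4≤4≤6.
N = 3·11·9 = 297
Δ = 2!·0!·8!/11! = 1/495
Racah Σ t=1..1: t=1:−1/576 = -1/576
⇒ 3j(1 5 4; 0 0 0)² = 5/99, sgn -1
Racah Σ t=0..0: t=0:+1/2880 = 1/2880
⇒ 3j(1 5 4; 1 -3 2)² = 28/495, sgn +1
4πI² = N·(3j₀)²·(3jₘ)² = 28/33
I = -1·√(0.848485/4π) = -0.25984664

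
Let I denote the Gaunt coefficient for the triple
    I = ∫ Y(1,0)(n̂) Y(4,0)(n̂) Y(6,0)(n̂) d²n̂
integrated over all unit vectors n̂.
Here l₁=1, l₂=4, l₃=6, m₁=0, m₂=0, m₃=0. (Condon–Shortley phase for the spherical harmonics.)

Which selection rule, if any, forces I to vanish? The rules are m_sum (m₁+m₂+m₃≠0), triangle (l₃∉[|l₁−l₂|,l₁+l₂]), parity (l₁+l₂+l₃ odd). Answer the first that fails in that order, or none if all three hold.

m₁+m₂+m₃ = 0 + 0 + 0 = 0  ✓
triangle: |1−4|=3 ≤ l₃=6 ≤ 1+4=5  ✗
parity: l₁+l₂+l₃ = 11 is odd

triangle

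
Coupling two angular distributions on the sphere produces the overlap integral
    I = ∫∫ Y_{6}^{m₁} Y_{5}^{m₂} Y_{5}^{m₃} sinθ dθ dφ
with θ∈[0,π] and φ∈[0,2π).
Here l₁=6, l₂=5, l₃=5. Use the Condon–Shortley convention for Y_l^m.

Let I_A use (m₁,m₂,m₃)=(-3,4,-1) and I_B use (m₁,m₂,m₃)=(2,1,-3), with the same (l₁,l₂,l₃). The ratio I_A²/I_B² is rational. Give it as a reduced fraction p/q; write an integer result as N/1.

9/242

l's match ⇒ only the (l;m) 3-j factors differ between A and B.
A: triangle coeff Δ(6,5,5) = 1/28588560; Σ_t [5,6]: t=5:−1/138240 t=6:+1/155520 = -1/1244160; (3j)²=3/9724 [(6 5 5; -3 4 -1)], sign=-1
B: triangle coeff Δ(6,5,5) = 1/28588560; Σ_t [2,4]: t=2:+1/55296 t=3:−1/25920 t=4:+1/138240 = -11/829440; (3j)²=11/1326 [(6 5 5; 2 1 -3)], sign=-1
I_A²/I_B² = (3/9724)/(11/1326) = 9/242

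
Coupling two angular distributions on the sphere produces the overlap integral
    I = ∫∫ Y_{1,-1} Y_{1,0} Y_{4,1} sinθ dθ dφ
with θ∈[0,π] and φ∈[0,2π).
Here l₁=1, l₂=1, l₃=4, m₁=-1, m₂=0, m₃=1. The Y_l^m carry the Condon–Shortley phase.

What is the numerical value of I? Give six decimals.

0.000000

triangle: need 0≤l₃≤2, have 4; I=0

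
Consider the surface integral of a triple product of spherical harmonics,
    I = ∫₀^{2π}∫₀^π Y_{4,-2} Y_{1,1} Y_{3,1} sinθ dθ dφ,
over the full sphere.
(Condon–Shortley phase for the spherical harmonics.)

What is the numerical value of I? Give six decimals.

0.238414

Checks pass: Σm=0; 8 even; l₃=3∈[3,5].
(2·4+1)(2·1+1)(2·3+1) = 189
Δ: 2! 6! 0! / 9! → 1/252
sum: t=1:−1/36 = -1/36
3j²(4 1 3; 0 0 0) = Δ·Π!·Σ² = 4/63  (sign +1)
sum: t=2:+1/96 = 1/96
3j²(4 1 3; -2 1 1) = Δ·Π!·Σ² = 5/84  (sign +1)
combine: 4πI² = 189·4/63·5/84 = 5/7
take √, sign +1: I = 0.23841361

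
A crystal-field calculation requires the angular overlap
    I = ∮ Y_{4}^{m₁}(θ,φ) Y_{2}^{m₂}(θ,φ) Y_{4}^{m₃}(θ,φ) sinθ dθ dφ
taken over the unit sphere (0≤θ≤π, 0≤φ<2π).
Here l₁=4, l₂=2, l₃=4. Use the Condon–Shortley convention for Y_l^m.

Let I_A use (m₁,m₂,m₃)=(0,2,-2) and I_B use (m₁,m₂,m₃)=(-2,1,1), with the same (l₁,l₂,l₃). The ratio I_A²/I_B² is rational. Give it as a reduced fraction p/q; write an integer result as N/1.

Shared (l₁,l₂,l₃)=(4,2,4): N and (l;000)² cancel in I_A²/I_B².
A: Δ = 2!·6!·2!/11! = 1/13860; Racah Σ t=2..2: t=2:+1/192 = 1/192; ⇒ 3j(4 2 4; 0 2 -2)² = 3/77, sgn +1
B: Δ = 2!·6!·2!/11! = 1/13860; Racah Σ t=1..2: t=1:−1/240 t=2:+1/96 = 1/160; ⇒ 3j(4 2 4; -2 1 1)² = 27/1540, sgn -1
I_A²/I_B² = (3/77)/(27/1540) = 20/9

20/9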